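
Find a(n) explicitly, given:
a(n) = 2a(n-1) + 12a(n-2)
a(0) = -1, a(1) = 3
Characteristic equation: x² - 2x - 12 = 0.
Discriminant Δ = (2)² + 4·(12) = 52.
Roots r₁,₂ = (2 ± √52)/2, so r₁ = 1 + \sqrt{13}, r₂ = 1 - \sqrt{13}.
General solution: a(n) = A·r₁^n + B·r₂^n.
From the initial conditions, A + B = -1 and r₁A + r₂B = 3.
Since r₁ - r₂ = √52: A = (3 - (-1)r₂)/√52 = - \frac{1}{2} + \frac{2 \sqrt{13}}{13}, and B = -1 - A = - \frac{2 \sqrt{13}}{13} - \frac{1}{2}.
So a(n) = \left(- \frac{1}{2} + \frac{2 \sqrt{13}}{13}\right)\left(1 + \sqrt{13}\right)^n + \left(- \frac{2 \sqrt{13}}{13} - \frac{1}{2}\right)\left(1 - \sqrt{13}\right)^n.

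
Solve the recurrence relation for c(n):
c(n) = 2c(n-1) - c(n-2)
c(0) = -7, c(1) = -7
Characteristic equation: x² - 2x + 1 = 0, which is (x - (1))².
Repeated root r = 1.
General solution: c(n) = (A + Bn)·(1)^n.
From c(0) = -7: A = -7.
From c(1) = -7: (A + B)·(1) = -7 ⇒ B = 0.
So c(n) = \left(-7\right) \cdot (1)^n.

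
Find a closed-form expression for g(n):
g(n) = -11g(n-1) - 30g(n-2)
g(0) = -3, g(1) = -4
Characteristic equation: x² + 11x + 30 = 0, which factors as (x - (-6))(x - (-5)) = 0.
Roots r₁ = -6, r₂ = -5 (distinct).
General solution: g(n) = A·(-6)^n + B·(-5)^n.
From g(0) = -3: A + B = -3.
From g(1) = -4: -6A - 5B = -4.
Solving: A = 19, B = -22.
So g(n) = - 22 \left(-5\right)^{n} + 19 \left(-6\right)^{n}.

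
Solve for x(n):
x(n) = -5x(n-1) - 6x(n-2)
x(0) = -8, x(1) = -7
Characteristic equation: x² + 5x + 6 = 0, which factors as (x - (-2))(x - (-3)) = 0.
Roots r₁ = -2, r₂ = -3 (distinct).
General solution: x(n) = A·(-2)^n + B·(-3)^n.
From x(0) = -8: A + B = -8.
From x(1) = -7: -2A - 3B = -7.
Solving: A = -31, B = 23.
So x(n) = - 31 \left(-2\right)^{n} + 23 \left(-3\right)^{n}.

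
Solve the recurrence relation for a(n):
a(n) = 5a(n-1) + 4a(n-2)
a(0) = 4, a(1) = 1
Characteristic equation: x² - 5x - 4 = 0.
Discriminant Δ = (5)² + 4·(4) = 41.
Roots r₁,₂ = (5 ± √41)/2, so r₁ = \frac{5}{2} + \frac{\sqrt{41}}{2}, r₂ = \frac{5}{2} - \frac{\sqrt{41}}{2}.
General solution: a(n) = A·r₁^n + B·r₂^n.
From the initial conditions, A + B = 4 and r₁A + r₂B = 1.
Since r₁ - r₂ = √41: A = (1 - (4)r₂)/√41 = 2 - \frac{9 \sqrt{41}}{41}, and B = 4 - A = \frac{9 \sqrt{41}}{41} + 2.
So a(n) = \left(2 - \frac{9 \sqrt{41}}{41}\right)\left(\frac{5}{2} + \frac{\sqrt{41}}{2}\right)^n + \left(\frac{9 \sqrt{41}}{41} + 2\right)\left(\frac{5}{2} - \frac{\sqrt{41}}{2}\right)^n.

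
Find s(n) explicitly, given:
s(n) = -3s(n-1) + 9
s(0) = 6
First-order linear non-homogeneous.
Homogeneous solution: s_h(n) = A·(-3)^n.
Try constant particular solution s_p = K: K = -3K + 9 ⇒ K = \frac{9}{4}.
General: s(n) = A·(-3)^n + \frac{9}{4}.
Apply s(0) = 6: A + \frac{9}{4} = 6 ⇒ A = \frac{15}{4}.
So s(n) = \frac{15 \left(-3\right)^{n}}{4} + \frac{9}{4}.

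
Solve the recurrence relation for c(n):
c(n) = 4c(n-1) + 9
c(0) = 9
First-order linear non-homogeneous.
Homogeneous solution: c_h(n) = A·(4)^n.
Try constant particular solution c_p = K: K = 4K + 9 ⇒ K = -3.
General: c(n) = A·(4)^n - 3.
Apply c(0) = 9: A - 3 = 9 ⇒ A = 12.
So c(n) = 12 \cdot 4^{n} - 3.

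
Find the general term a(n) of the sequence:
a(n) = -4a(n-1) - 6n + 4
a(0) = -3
First-order linear with linear forcing.
Homogeneous solution: a_h(n) = A·(-4)^n.
Try particular a_p(n) = pn + q. Substituting:
  pn + q = -4(p(n-1) + q) - 6n + 4.
Matching the n-coefficient: p = -4p - 6 ⇒ p = - \frac{6}{5}.
Matching constants: q = 4p - 4q + 4 ⇒ q = - \frac{4}{25}.
General: a(n) = A·(-4)^n - \frac{6 n}{5} - \frac{4}{25}.
Apply a(0) = -3: A - \frac{4}{25} = -3 ⇒ A = - \frac{71}{25}.
So a(n) = - \frac{71 \left(-4\right)^{n}}{25} - \frac{6 n}{5} - \frac{4}{25}.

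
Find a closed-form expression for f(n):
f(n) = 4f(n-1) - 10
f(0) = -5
First-order linear non-homogeneous.
Homogeneous solution: f_h(n) = A·(4)^n.
Try constant particular solution f_p = K: K = 4K - 10 ⇒ K = \frac{10}{3}.
General: f(n) = A·(4)^n + \frac{10}{3}.
Apply f(0) = -5: A + \frac{10}{3} = -5 ⇒ A = - \frac{25}{3}.
So f(n) = \frac{10}{3} - \frac{25 \cdot 4^{n}}{3}.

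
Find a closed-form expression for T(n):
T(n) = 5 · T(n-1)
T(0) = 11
Pure geometric recurrence with ratio 5.
By induction T(n) = T(0) · (5)^n = 11 \cdot 5^{n}.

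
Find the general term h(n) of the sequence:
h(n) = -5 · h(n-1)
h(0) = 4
Pure geometric recurrence with ratio -5.
By induction h(n) = h(0) · (-5)^n = 4 \left(-5\right)^{n}.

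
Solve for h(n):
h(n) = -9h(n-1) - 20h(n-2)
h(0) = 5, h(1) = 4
Characteristic equation: x² + 9x + 20 = 0, which factors as (x - (-4))(x - (-5)) = 0.
Roots r₁ = -4, r₂ = -5 (distinct).
General solution: h(n) = A·(-4)^n + B·(-5)^n.
From h(0) = 5: A + B = 5.
From h(1) = 4: -4A - 5B = 4.
Solving: A = 29, B = -24.
So h(n) = 29 \left(-4\right)^{n} - 24 \left(-5\right)^{n}.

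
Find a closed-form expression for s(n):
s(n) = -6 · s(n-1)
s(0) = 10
Pure geometric recurrence with ratio -6.
By induction s(n) = s(0) · (-6)^n = 10 \left(-6\right)^{n}.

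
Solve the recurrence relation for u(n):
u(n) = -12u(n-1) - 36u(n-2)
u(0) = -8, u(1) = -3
Characteristic equation: x² + 12x + 36 = 0, which is (x - (-6))².
Repeated root r = -6.
General solution: u(n) = (A + Bn)·(-6)^n.
From u(0) = -8: A = -8.
From u(1) = -3: (A + B)·(-6) = -3 ⇒ B = \frac{17}{2}.
So u(n) = \left(\frac{17 n}{2} - 8\right) \cdot (-6)^n.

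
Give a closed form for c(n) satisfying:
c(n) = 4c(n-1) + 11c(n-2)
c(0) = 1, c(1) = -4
Characteristic equation: x² - 4x - 11 = 0.
Discriminant Δ = (4)² + 4·(11) = 60.
Roots r₁,₂ = (4 ± √60)/2, so r₁ = 2 + \sqrt{15}, r₂ = 2 - \sqrt{15}.
General solution: c(n) = A·r₁^n + B·r₂^n.
From the initial conditions, A + B = 1 and r₁A + r₂B = -4.
Since r₁ - r₂ = √60: A = (-4 - (1)r₂)/√60 = \frac{1}{2} - \frac{\sqrt{15}}{5}, and B = 1 - A = \frac{1}{2} + \frac{\sqrt{15}}{5}.
So c(n) = \left(\frac{1}{2} - \frac{\sqrt{15}}{5}\right)\left(2 + \sqrt{15}\right)^n + \left(\frac{1}{2} + \frac{\sqrt{15}}{5}\right)\left(2 - \sqrt{15}\right)^n.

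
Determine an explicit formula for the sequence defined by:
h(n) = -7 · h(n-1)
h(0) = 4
Pure geometric recurrence with ratio -7.
By induction h(n) = h(0) · (-7)^n = 4 \left(-7\right)^{n}.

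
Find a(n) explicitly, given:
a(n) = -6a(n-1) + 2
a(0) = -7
First-order linear non-homogeneous.
Homogeneous solution: a_h(n) = A·(-6)^n.
Try constant particular solution a_p = K: K = -6K + 2 ⇒ K = \frac{2}{7}.
General: a(n) = A·(-6)^n + \frac{2}{7}.
Apply a(0) = -7: A + \frac{2}{7} = -7 ⇒ A = - \frac{51}{7}.
So a(n) = \frac{2}{7} - \frac{51 \left(-6\right)^{n}}{7}.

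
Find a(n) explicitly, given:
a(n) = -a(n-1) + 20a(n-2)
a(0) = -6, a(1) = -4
Characteristic equation: x² + x - 20 = 0, which factors as (x - (-5))(x - (4)) = 0.
Roots r₁ = -5, r₂ = 4 (distinct).
General solution: a(n) = A·(-5)^n + B·(4)^n.
From a(0) = -6: A + B = -6.
From a(1) = -4: -5A + 4B = -4.
Solving: A = - \frac{20}{9}, B = - \frac{34}{9}.
So a(n) = - \frac{20 \left(-5\right)^{n}}{9} - \frac{34 \cdot 4^{n}}{9}.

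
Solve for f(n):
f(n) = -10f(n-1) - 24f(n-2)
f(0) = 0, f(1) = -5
Characteristic equation: x² + 10x + 24 = 0, which factors as (x - (-4))(x - (-6)) = 0.
Roots r₁ = -4, r₂ = -6 (distinct).
General solution: f(n) = A·(-4)^n + B·(-6)^n.
From f(0) = 0: A + B = 0.
From f(1) = -5: -4A - 6B = -5.
Solving: A = - \frac{5}{2}, B = \frac{5}{2}.
So f(n) = - \frac{5 \left(-4\right)^{n}}{2} + \frac{5 \left(-6\right)^{n}}{2}.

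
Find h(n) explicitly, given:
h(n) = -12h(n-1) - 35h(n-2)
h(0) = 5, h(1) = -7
Characteristic equation: x² + 12x + 35 = 0, which factors as (x - (-5))(x - (-7)) = 0.
Roots r₁ = -5, r₂ = -7 (distinct).
General solution: h(n) = A·(-5)^n + B·(-7)^n.
From h(0) = 5: A + B = 5.
From h(1) = -7: -5A - 7B = -7.
Solving: A = 14, B = -9.
So h(n) = 14 \left(-5\right)^{n} - 9 \left(-7\right)^{n}.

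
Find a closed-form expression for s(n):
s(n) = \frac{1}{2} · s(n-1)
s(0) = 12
Pure geometric recurrence with ratio \frac{1}{2}.
By induction s(n) = s(0) · (\frac{1}{2})^n = 12 \cdot 2^{- n}.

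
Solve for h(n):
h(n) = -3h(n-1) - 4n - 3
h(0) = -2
First-order linear with linear forcing.
Homogeneous solution: h_h(n) = A·(-3)^n.
Try particular h_p(n) = pn + q. Substituting:
  pn + q = -3(p(n-1) + q) - 4n - 3.
Matching the n-coefficient: p = -3p - 4 ⇒ p = -1.
Matching constants: q = 3p - 3q - 3 ⇒ q = - \frac{3}{2}.
General: h(n) = A·(-3)^n - n - \frac{3}{2}.
Apply h(0) = -2: A - \frac{3}{2} = -2 ⇒ A = - \frac{1}{2}.
So h(n) = - \frac{\left(-3\right)^{n}}{2} - n - \frac{3}{2}.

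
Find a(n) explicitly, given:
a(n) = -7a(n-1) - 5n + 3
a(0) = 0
First-order linear with linear forcing.
Homogeneous solution: a_h(n) = A·(-7)^n.
Try particular a_p(n) = pn + q. Substituting:
  pn + q = -7(p(n-1) + q) - 5n + 3.
Matching the n-coefficient: p = -7p - 5 ⇒ p = - \frac{5}{8}.
Matching constants: q = 7p - 7q + 3 ⇒ q = - \frac{11}{64}.
General: a(n) = A·(-7)^n - \frac{5 n}{8} - \frac{11}{64}.
Apply a(0) = 0: A - \frac{11}{64} = 0 ⇒ A = \frac{11}{64}.
So a(n) = \frac{11 \left(-7\right)^{n}}{64} - \frac{5 n}{8} - \frac{11}{64}.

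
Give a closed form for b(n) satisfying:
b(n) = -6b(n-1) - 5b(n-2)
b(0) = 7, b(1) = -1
Characteristic equation: x² + 6x + 5 = 0, which factors as (x - (-1))(x - (-5)) = 0.
Roots r₁ = -1, r₂ = -5 (distinct).
General solution: b(n) = A·(-1)^n + B·(-5)^n.
From b(0) = 7: A + B = 7.
From b(1) = -1: -A - 5B = -1.
Solving: A = \frac{17}{2}, B = - \frac{3}{2}.
So b(n) = \frac{17 \left(-1\right)^{n}}{2} - \frac{3 \left(-5\right)^{n}}{2}.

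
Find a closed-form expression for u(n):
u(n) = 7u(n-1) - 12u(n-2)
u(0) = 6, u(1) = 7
Characteristic equation: x² - 7x + 12 = 0, which factors as (x - (3))(x - (4)) = 0.
Roots r₁ = 3, r₂ = 4 (distinct).
General solution: u(n) = A·(3)^n + B·(4)^n.
From u(0) = 6: A + B = 6.
From u(1) = 7: 3A + 4B = 7.
Solving: A = 17, B = -11.
So u(n) = 17 \cdot 3^{n} - 11 \cdot 4^{n}.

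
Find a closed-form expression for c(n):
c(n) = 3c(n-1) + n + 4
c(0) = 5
First-order linear with linear forcing.
Homogeneous solution: c_h(n) = A·(3)^n.
Try particular c_p(n) = pn + q. Substituting:
  pn + q = 3(p(n-1) + q) + n + 4.
Matching the n-coefficient: p = 3p + 1 ⇒ p = - \frac{1}{2}.
Matching constants: q = -3p + 3q + 4 ⇒ q = - \frac{11}{4}.
General: c(n) = A·(3)^n - \frac{n}{2} - \frac{11}{4}.
Apply c(0) = 5: A - \frac{11}{4} = 5 ⇒ A = \frac{31}{4}.
So c(n) = \frac{31 \cdot 3^{n}}{4} - \frac{n}{2} - \frac{11}{4}.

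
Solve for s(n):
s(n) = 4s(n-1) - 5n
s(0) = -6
First-order linear with linear forcing.
Homogeneous solution: s_h(n) = A·(4)^n.
Try particular s_p(n) = pn + q. Substituting:
  pn + q = 4(p(n-1) + q) - 5n.
Matching the n-coefficient: p = 4p - 5 ⇒ p = \frac{5}{3}.
Matching constants: q = -4p + 4q ⇒ q = \frac{20}{9}.
General: s(n) = A·(4)^n + \frac{5 n}{3} + \frac{20}{9}.
Apply s(0) = -6: A + \frac{20}{9} = -6 ⇒ A = - \frac{74}{9}.
So s(n) = - \frac{74 \cdot 4^{n}}{9} + \frac{5 n}{3} + \frac{20}{9}.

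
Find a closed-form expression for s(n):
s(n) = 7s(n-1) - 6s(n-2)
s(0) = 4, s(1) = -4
Characteristic equation: x² - 7x + 6 = 0, which factors as (x - (1))(x - (6)) = 0.
Roots r₁ = 1, r₂ = 6 (distinct).
General solution: s(n) = A·(1)^n + B·(6)^n.
From s(0) = 4: A + B = 4.
From s(1) = -4: A + 6B = -4.
Solving: A = \frac{28}{5}, B = - \frac{8}{5}.
So s(n) = \frac{28}{5} - \frac{8 \cdot 6^{n}}{5}.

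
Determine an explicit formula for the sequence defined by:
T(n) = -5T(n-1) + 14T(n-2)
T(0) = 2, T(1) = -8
Characteristic equation: x² + 5x - 14 = 0, which factors as (x - (2))(x - (-7)) = 0.
Roots r₁ = 2, r₂ = -7 (distinct).
General solution: T(n) = A·(2)^n + B·(-7)^n.
From T(0) = 2: A + B = 2.
From T(1) = -8: 2A - 7B = -8.
Solving: A = \frac{2}{3}, B = \frac{4}{3}.
So T(n) = \frac{4 \left(-7\right)^{n}}{3} + \frac{2 \cdot 2^{n}}{3}.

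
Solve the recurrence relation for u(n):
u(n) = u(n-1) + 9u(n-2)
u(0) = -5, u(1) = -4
Characteristic equation: x² - x - 9 = 0.
Discriminant Δ = (1)² + 4·(9) = 37.
Roots r₁,₂ = (1 ± √37)/2, so r₁ = \frac{1}{2} + \frac{\sqrt{37}}{2}, r₂ = \frac{1}{2} - \frac{\sqrt{37}}{2}.
General solution: u(n) = A·r₁^n + B·r₂^n.
From the initial conditions, A + B = -5 and r₁A + r₂B = -4.
Since r₁ - r₂ = √37: A = (-4 - (-5)r₂)/√37 = - \frac{5}{2} - \frac{3 \sqrt{37}}{74}, and B = -5 - A = - \frac{5}{2} + \frac{3 \sqrt{37}}{74}.
So u(n) = \left(- \frac{5}{2} - \frac{3 \sqrt{37}}{74}\right)\left(\frac{1}{2} + \frac{\sqrt{37}}{2}\right)^n + \left(- \frac{5}{2} + \frac{3 \sqrt{37}}{74}\right)\left(\frac{1}{2} - \frac{\sqrt{37}}{2}\right)^n.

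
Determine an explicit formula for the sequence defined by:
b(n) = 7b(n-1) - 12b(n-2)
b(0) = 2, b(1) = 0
Characteristic equation: x² - 7x + 12 = 0, which factors as (x - (3))(x - (4)) = 0.
Roots r₁ = 3, r₂ = 4 (distinct).
General solution: b(n) = A·(3)^n + B·(4)^n.
From b(0) = 2: A + B = 2.
From b(1) = 0: 3A + 4B = 0.
Solving: A = 8, B = -6.
So b(n) = 8 \cdot 3^{n} - 6 \cdot 4^{n}.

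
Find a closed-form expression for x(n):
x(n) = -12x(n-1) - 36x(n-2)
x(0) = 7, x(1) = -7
Characteristic equation: x² + 12x + 36 = 0, which is (x - (-6))².
Repeated root r = -6.
General solution: x(n) = (A + Bn)·(-6)^n.
From x(0) = 7: A = 7.
From x(1) = -7: (A + B)·(-6) = -7 ⇒ B = - \frac{35}{6}.
So x(n) = \left(7 - \frac{35 n}{6}\right) \cdot (-6)^n.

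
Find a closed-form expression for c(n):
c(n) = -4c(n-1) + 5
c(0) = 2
First-order linear non-homogeneous.
Homogeneous solution: c_h(n) = A·(-4)^n.
Try constant particular solution c_p = K: K = -4K + 5 ⇒ K = 1.
General: c(n) = A·(-4)^n + 1.
Apply c(0) = 2: A + 1 = 2 ⇒ A = 1.
So c(n) = \left(-4\right)^{n} + 1.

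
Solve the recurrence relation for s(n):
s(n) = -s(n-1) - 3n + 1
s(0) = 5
First-order linear with linear forcing.
Homogeneous solution: s_h(n) = A·(-1)^n.
Try particular s_p(n) = pn + q. Substituting:
  pn + q = -(p(n-1) + q) - 3n + 1.
Matching the n-coefficient: p = -p - 3 ⇒ p = - \frac{3}{2}.
Matching constants: q = p - q + 1 ⇒ q = - \frac{1}{4}.
General: s(n) = A·(-1)^n - \frac{3 n}{2} - \frac{1}{4}.
Apply s(0) = 5: A - \frac{1}{4} = 5 ⇒ A = \frac{21}{4}.
So s(n) = \frac{21 \left(-1\right)^{n}}{4} - \frac{3 n}{2} - \frac{1}{4}.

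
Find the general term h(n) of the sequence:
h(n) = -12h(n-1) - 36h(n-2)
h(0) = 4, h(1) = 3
Characteristic equation: x² + 12x + 36 = 0, which is (x - (-6))².
Repeated root r = -6.
General solution: h(n) = (A + Bn)·(-6)^n.
From h(0) = 4: A = 4.
From h(1) = 3: (A + B)·(-6) = 3 ⇒ B = - \frac{9}{2}.
So h(n) = \left(4 - \frac{9 n}{2}\right) \cdot (-6)^n.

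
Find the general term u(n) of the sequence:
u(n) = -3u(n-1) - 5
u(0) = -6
First-order linear non-homogeneous.
Homogeneous solution: u_h(n) = A·(-3)^n.
Try constant particular solution u_p = K: K = -3K - 5 ⇒ K = - \frac{5}{4}.
General: u(n) = A·(-3)^n - \frac{5}{4}.
Apply u(0) = -6: A - \frac{5}{4} = -6 ⇒ A = - \frac{19}{4}.
So u(n) = - \frac{19 \left(-3\right)^{n}}{4} - \frac{5}{4}.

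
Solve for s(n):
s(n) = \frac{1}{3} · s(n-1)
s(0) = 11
Pure geometric recurrence with ratio \frac{1}{3}.
By induction s(n) = s(0) · (\frac{1}{3})^n = 11 \cdot 3^{- n}.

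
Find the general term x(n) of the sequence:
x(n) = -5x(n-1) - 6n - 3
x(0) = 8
First-order linear with linear forcing.
Homogeneous solution: x_h(n) = A·(-5)^n.
Try particular x_p(n) = pn + q. Substituting:
  pn + q = -5(p(n-1) + q) - 6n - 3.
Matching the n-coefficient: p = -5p - 6 ⇒ p = -1.
Matching constants: q = 5p - 5q - 3 ⇒ q = - \frac{4}{3}.
General: x(n) = A·(-5)^n - n - \frac{4}{3}.
Apply x(0) = 8: A - \frac{4}{3} = 8 ⇒ A = \frac{28}{3}.
So x(n) = \frac{28 \left(-5\right)^{n}}{3} - n - \frac{4}{3}.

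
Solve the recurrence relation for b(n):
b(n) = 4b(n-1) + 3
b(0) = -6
First-order linear non-homogeneous.
Homogeneous solution: b_h(n) = A·(4)^n.
Try constant particular solution b_p = K: K = 4K + 3 ⇒ K = -1.
General: b(n) = A·(4)^n - 1.
Apply b(0) = -6: A - 1 = -6 ⇒ A = -5.
So b(n) = - 5 \cdot 4^{n} - 1.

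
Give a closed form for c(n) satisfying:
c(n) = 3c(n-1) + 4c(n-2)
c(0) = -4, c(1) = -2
Characteristic equation: x² - 3x - 4 = 0, which factors as (x - (4))(x - (-1)) = 0.
Roots r₁ = 4, r₂ = -1 (distinct).
General solution: c(n) = A·(4)^n + B·(-1)^n.
From c(0) = -4: A + B = -4.
From c(1) = -2: 4A - B = -2.
Solving: A = - \frac{6}{5}, B = - \frac{14}{5}.
So c(n) = - \frac{14 \left(-1\right)^{n}}{5} - \frac{6 \cdot 4^{n}}{5}.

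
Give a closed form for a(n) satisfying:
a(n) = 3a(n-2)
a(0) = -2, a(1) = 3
Characteristic equation: x² - 3 = 0.
Discriminant Δ = (0)² + 4·(3) = 12.
Roots r₁,₂ = (0 ± √12)/2, so r₁ = \sqrt{3}, r₂ = - \sqrt{3}.
General solution: a(n) = A·r₁^n + B·r₂^n.
From the initial conditions, A + B = -2 and r₁A + r₂B = 3.
Since r₁ - r₂ = √12: A = (3 - (-2)r₂)/√12 = -1 + \frac{\sqrt{3}}{2}, and B = -2 - A = -1 - \frac{\sqrt{3}}{2}.
So a(n) = \left(-1 + \frac{\sqrt{3}}{2}\right)\left(\sqrt{3}\right)^n + \left(-1 - \frac{\sqrt{3}}{2}\right)\left(- \sqrt{3}\right)^n.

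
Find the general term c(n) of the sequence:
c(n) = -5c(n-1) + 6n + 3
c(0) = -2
First-order linear with linear forcing.
Homogeneous solution: c_h(n) = A·(-5)^n.
Try particular c_p(n) = pn + q. Substituting:
  pn + q = -5(p(n-1) + q) + 6n + 3.
Matching the n-coefficient: p = -5p + 6 ⇒ p = 1.
Matching constants: q = 5p - 5q + 3 ⇒ q = \frac{4}{3}.
General: c(n) = A·(-5)^n + n + \frac{4}{3}.
Apply c(0) = -2: A + \frac{4}{3} = -2 ⇒ A = - \frac{10}{3}.
So c(n) = - \frac{10 \left(-5\right)^{n}}{3} + n + \frac{4}{3}.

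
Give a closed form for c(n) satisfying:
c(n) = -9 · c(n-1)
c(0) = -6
Pure geometric recurrence with ratio -9.
By induction c(n) = c(0) · (-9)^n = - 6 \left(-9\right)^{n}.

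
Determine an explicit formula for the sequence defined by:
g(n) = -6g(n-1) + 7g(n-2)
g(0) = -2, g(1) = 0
Characteristic equation: x² + 6x - 7 = 0, which factors as (x - (1))(x - (-7)) = 0.
Roots r₁ = 1, r₂ = -7 (distinct).
General solution: g(n) = A·(1)^n + B·(-7)^n.
From g(0) = -2: A + B = -2.
From g(1) = 0: A - 7B = 0.
Solving: A = - \frac{7}{4}, B = - \frac{1}{4}.
So g(n) = - \frac{\left(-7\right)^{n}}{4} - \frac{7}{4}.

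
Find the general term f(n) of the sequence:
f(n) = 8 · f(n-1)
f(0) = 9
Pure geometric recurrence with ratio 8.
By induction f(n) = f(0) · (8)^n = 9 \cdot 8^{n}.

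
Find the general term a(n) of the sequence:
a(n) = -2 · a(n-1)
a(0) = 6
Pure geometric recurrence with ratio -2.
By induction a(n) = a(0) · (-2)^n = 6 \left(-2\right)^{n}.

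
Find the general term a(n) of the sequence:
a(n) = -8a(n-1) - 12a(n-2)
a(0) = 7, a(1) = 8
Characteristic equation: x² + 8x + 12 = 0, which factors as (x - (-2))(x - (-6)) = 0.
Roots r₁ = -2, r₂ = -6 (distinct).
General solution: a(n) = A·(-2)^n + B·(-6)^n.
From a(0) = 7: A + B = 7.
From a(1) = 8: -2A - 6B = 8.
Solving: A = \frac{25}{2}, B = - \frac{11}{2}.
So a(n) = \frac{25 \left(-2\right)^{n}}{2} - \frac{11 \left(-6\right)^{n}}{2}.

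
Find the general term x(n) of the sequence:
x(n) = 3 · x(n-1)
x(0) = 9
Pure geometric recurrence with ratio 3.
By induction x(n) = x(0) · (3)^n = 9 \cdot 3^{n}.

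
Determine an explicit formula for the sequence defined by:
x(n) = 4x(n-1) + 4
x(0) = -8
First-order linear non-homogeneous.
Homogeneous solution: x_h(n) = A·(4)^n.
Try constant particular solution x_p = K: K = 4K + 4 ⇒ K = - \frac{4}{3}.
General: x(n) = A·(4)^n - \frac{4}{3}.
Apply x(0) = -8: A - \frac{4}{3} = -8 ⇒ A = - \frac{20}{3}.
So x(n) = - \frac{20 \cdot 4^{n}}{3} - \frac{4}{3}.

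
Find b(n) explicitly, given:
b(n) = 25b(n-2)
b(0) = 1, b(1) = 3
Characteristic equation: x² - 25 = 0, which factors as (x - (5))(x - (-5)) = 0.
Roots r₁ = 5, r₂ = -5 (distinct).
General solution: b(n) = A·(5)^n + B·(-5)^n.
From b(0) = 1: A + B = 1.
From b(1) = 3: 5A - 5B = 3.
Solving: A = \frac{4}{5}, B = \frac{1}{5}.
So b(n) = \frac{\left(-5\right)^{n}}{5} + \frac{4 \cdot 5^{n}}{5}.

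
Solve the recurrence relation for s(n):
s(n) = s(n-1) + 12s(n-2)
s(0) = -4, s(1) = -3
Characteristic equation: x² - x - 12 = 0, which factors as (x - (-3))(x - (4)) = 0.
Roots r₁ = -3, r₂ = 4 (distinct).
General solution: s(n) = A·(-3)^n + B·(4)^n.
From s(0) = -4: A + B = -4.
From s(1) = -3: -3A + 4B = -3.
Solving: A = - \frac{13}{7}, B = - \frac{15}{7}.
So s(n) = - \frac{13 \left(-3\right)^{n}}{7} - \frac{15 \cdot 4^{n}}{7}.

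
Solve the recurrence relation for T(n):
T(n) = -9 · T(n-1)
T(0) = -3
Pure geometric recurrence with ratio -9.
By induction T(n) = T(0) · (-9)^n = - 3 \left(-9\right)^{n}.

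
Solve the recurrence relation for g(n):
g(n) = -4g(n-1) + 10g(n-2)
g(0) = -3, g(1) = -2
Characteristic equation: x² + 4x - 10 = 0.
Discriminant Δ = (-4)² + 4·(10) = 56.
Roots r₁,₂ = (-4 ± √56)/2, so r₁ = -2 + \sqrt{14}, r₂ = - \sqrt{14} - 2.
General solution: g(n) = A·r₁^n + B·r₂^n.
From the initial conditions, A + B = -3 and r₁A + r₂B = -2.
Since r₁ - r₂ = √56: A = (-2 - (-3)r₂)/√56 = - \frac{3}{2} - \frac{2 \sqrt{14}}{7}, and B = -3 - A = - \frac{3}{2} + \frac{2 \sqrt{14}}{7}.
So g(n) = \left(- \frac{3}{2} - \frac{2 \sqrt{14}}{7}\right)\left(-2 + \sqrt{14}\right)^n + \left(- \frac{3}{2} + \frac{2 \sqrt{14}}{7}\right)\left(- \sqrt{14} - 2\right)^n.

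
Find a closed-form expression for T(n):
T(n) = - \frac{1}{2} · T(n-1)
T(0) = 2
Pure geometric recurrence with ratio - \frac{1}{2}.
By induction T(n) = T(0) · (- \frac{1}{2})^n = 2 \left(- \frac{1}{2}\right)^{n}.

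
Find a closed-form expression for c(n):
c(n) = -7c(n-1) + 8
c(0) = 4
First-order linear non-homogeneous.
Homogeneous solution: c_h(n) = A·(-7)^n.
Try constant particular solution c_p = K: K = -7K + 8 ⇒ K = 1.
General: c(n) = A·(-7)^n + 1.
Apply c(0) = 4: A + 1 = 4 ⇒ A = 3.
So c(n) = 3 \left(-7\right)^{n} + 1.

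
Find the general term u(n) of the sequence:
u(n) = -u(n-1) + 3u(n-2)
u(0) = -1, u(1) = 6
Characteristic equation: x² + x - 3 = 0.
Discriminant Δ = (-1)² + 4·(3) = 13.
Roots r₁,₂ = (-1 ± √13)/2, so r₁ = - \frac{1}{2} + \frac{\sqrt{13}}{2}, r₂ = - \frac{\sqrt{13}}{2} - \frac{1}{2}.
General solution: u(n) = A·r₁^n + B·r₂^n.
From the initial conditions, A + B = -1 and r₁A + r₂B = 6.
Since r₁ - r₂ = √13: A = (6 - (-1)r₂)/√13 = - \frac{1}{2} + \frac{11 \sqrt{13}}{26}, and B = -1 - A = - \frac{11 \sqrt{13}}{26} - \frac{1}{2}.
So u(n) = \left(- \frac{1}{2} + \frac{11 \sqrt{13}}{26}\right)\left(- \frac{1}{2} + \frac{\sqrt{13}}{2}\right)^n + \left(- \frac{11 \sqrt{13}}{26} - \frac{1}{2}\right)\left(- \frac{\sqrt{13}}{2} - \frac{1}{2}\right)^n.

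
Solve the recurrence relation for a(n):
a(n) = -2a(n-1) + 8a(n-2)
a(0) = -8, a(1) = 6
Characteristic equation: x² + 2x - 8 = 0, which factors as (x - (2))(x - (-4)) = 0.
Roots r₁ = 2, r₂ = -4 (distinct).
General solution: a(n) = A·(2)^n + B·(-4)^n.
From a(0) = -8: A + B = -8.
From a(1) = 6: 2A - 4B = 6.
Solving: A = - \frac{13}{3}, B = - \frac{11}{3}.
So a(n) = - \frac{11 \left(-4\right)^{n}}{3} - \frac{13 \cdot 2^{n}}{3}.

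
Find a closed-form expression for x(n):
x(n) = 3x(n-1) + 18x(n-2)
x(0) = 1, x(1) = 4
Characteristic equation: x² - 3x - 18 = 0, which factors as (x - (-3))(x - (6)) = 0.
Roots r₁ = -3, r₂ = 6 (distinct).
General solution: x(n) = A·(-3)^n + B·(6)^n.
From x(0) = 1: A + B = 1.
From x(1) = 4: -3A + 6B = 4.
Solving: A = \frac{2}{9}, B = \frac{7}{9}.
So x(n) = \frac{2 \left(-3\right)^{n}}{9} + \frac{7 \cdot 6^{n}}{9}.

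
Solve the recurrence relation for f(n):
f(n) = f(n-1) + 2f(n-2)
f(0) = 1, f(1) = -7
Characteristic equation: x² - x - 2 = 0, which factors as (x - (-1))(x - (2)) = 0.
Roots r₁ = -1, r₂ = 2 (distinct).
General solution: f(n) = A·(-1)^n + B·(2)^n.
From f(0) = 1: A + B = 1.
From f(1) = -7: -A + 2B = -7.
Solving: A = 3, B = -2.
So f(n) = 3 \left(-1\right)^{n} - 2 \cdot 2^{n}.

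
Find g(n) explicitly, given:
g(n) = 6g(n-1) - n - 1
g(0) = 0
First-order linear with linear forcing.
Homogeneous solution: g_h(n) = A·(6)^n.
Try particular g_p(n) = pn + q. Substituting:
  pn + q = 6(p(n-1) + q) - n - 1.
Matching the n-coefficient: p = 6p - 1 ⇒ p = \frac{1}{5}.
Matching constants: q = -6p + 6q - 1 ⇒ q = \frac{11}{25}.
General: g(n) = A·(6)^n + \frac{n}{5} + \frac{11}{25}.
Apply g(0) = 0: A + \frac{11}{25} = 0 ⇒ A = - \frac{11}{25}.
So g(n) = - \frac{11 \cdot 6^{n}}{25} + \frac{n}{5} + \frac{11}{25}.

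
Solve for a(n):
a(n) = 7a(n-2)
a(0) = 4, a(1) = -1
Characteristic equation: x² - 7 = 0.
Discriminant Δ = (0)² + 4·(7) = 28.
Roots r₁,₂ = (0 ± √28)/2, so r₁ = \sqrt{7}, r₂ = - \sqrt{7}.
General solution: a(n) = A·r₁^n + B·r₂^n.
From the initial conditions, A + B = 4 and r₁A + r₂B = -1.
Since r₁ - r₂ = √28: A = (-1 - (4)r₂)/√28 = 2 - \frac{\sqrt{7}}{14}, and B = 4 - A = \frac{\sqrt{7}}{14} + 2.
So a(n) = \left(2 - \frac{\sqrt{7}}{14}\right)\left(\sqrt{7}\right)^n + \left(\frac{\sqrt{7}}{14} + 2\right)\left(- \sqrt{7}\right)^n.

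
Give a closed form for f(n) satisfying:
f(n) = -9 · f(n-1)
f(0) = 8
Pure geometric recurrence with ratio -9.
By induction f(n) = f(0) · (-9)^n = 8 \left(-9\right)^{n}.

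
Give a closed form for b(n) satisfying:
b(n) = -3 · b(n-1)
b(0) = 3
Pure geometric recurrence with ratio -3.
By induction b(n) = b(0) · (-3)^n = 3 \left(-3\right)^{n}.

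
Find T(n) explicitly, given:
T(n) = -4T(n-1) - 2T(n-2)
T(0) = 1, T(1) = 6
Characteristic equation: x² + 4x + 2 = 0.
Discriminant Δ = (-4)² + 4·(-2) = 8.
Roots r₁,₂ = (-4 ± √8)/2, so r₁ = -2 + \sqrt{2}, r₂ = -2 - \sqrt{2}.
General solution: T(n) = A·r₁^n + B·r₂^n.
From the initial conditions, A + B = 1 and r₁A + r₂B = 6.
Since r₁ - r₂ = √8: A = (6 - (1)r₂)/√8 = \frac{1}{2} + 2 \sqrt{2}, and B = 1 - A = \frac{1}{2} - 2 \sqrt{2}.
So T(n) = \left(\frac{1}{2} + 2 \sqrt{2}\right)\left(-2 + \sqrt{2}\right)^n + \left(\frac{1}{2} - 2 \sqrt{2}\right)\left(-2 - \sqrt{2}\right)^n.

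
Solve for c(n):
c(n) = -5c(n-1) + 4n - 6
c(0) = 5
First-order linear with linear forcing.
Homogeneous solution: c_h(n) = A·(-5)^n.
Try particular c_p(n) = pn + q. Substituting:
  pn + q = -5(p(n-1) + q) + 4n - 6.
Matching the n-coefficient: p = -5p + 4 ⇒ p = \frac{2}{3}.
Matching constants: q = 5p - 5q - 6 ⇒ q = - \frac{4}{9}.
General: c(n) = A·(-5)^n + \frac{2 n}{3} - \frac{4}{9}.
Apply c(0) = 5: A - \frac{4}{9} = 5 ⇒ A = \frac{49}{9}.
So c(n) = \frac{49 \left(-5\right)^{n}}{9} + \frac{2 n}{3} - \frac{4}{9}.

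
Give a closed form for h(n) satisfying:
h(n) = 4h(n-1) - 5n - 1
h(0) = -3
First-order linear with linear forcing.
Homogeneous solution: h_h(n) = A·(4)^n.
Try particular h_p(n) = pn + q. Substituting:
  pn + q = 4(p(n-1) + q) - 5n - 1.
Matching the n-coefficient: p = 4p - 5 ⇒ p = \frac{5}{3}.
Matching constants: q = -4p + 4q - 1 ⇒ q = \frac{23}{9}.
General: h(n) = A·(4)^n + \frac{5 n}{3} + \frac{23}{9}.
Apply h(0) = -3: A + \frac{23}{9} = -3 ⇒ A = - \frac{50}{9}.
So h(n) = - \frac{50 \cdot 4^{n}}{9} + \frac{5 n}{3} + \frac{23}{9}.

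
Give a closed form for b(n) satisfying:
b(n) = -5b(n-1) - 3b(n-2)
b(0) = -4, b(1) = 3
Characteristic equation: x² + 5x + 3 = 0.
Discriminant Δ = (-5)² + 4·(-3) = 13.
Roots r₁,₂ = (-5 ± √13)/2, so r₁ = - \frac{5}{2} + \frac{\sqrt{13}}{2}, r₂ = - \frac{5}{2} - \frac{\sqrt{13}}{2}.
General solution: b(n) = A·r₁^n + B·r₂^n.
From the initial conditions, A + B = -4 and r₁A + r₂B = 3.
Since r₁ - r₂ = √13: A = (3 - (-4)r₂)/√13 = -2 - \frac{7 \sqrt{13}}{13}, and B = -4 - A = -2 + \frac{7 \sqrt{13}}{13}.
So b(n) = \left(-2 - \frac{7 \sqrt{13}}{13}\right)\left(- \frac{5}{2} + \frac{\sqrt{13}}{2}\right)^n + \left(-2 + \frac{7 \sqrt{13}}{13}\right)\left(- \frac{5}{2} - \frac{\sqrt{13}}{2}\right)^n.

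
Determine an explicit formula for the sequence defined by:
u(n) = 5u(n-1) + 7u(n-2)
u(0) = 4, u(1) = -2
Characteristic equation: x² - 5x - 7 = 0.
Discriminant Δ = (5)² + 4·(7) = 53.
Roots r₁,₂ = (5 ± √53)/2, so r₁ = \frac{5}{2} + \frac{\sqrt{53}}{2}, r₂ = \frac{5}{2} - \frac{\sqrt{53}}{2}.
General solution: u(n) = A·r₁^n + B·r₂^n.
From the initial conditions, A + B = 4 and r₁A + r₂B = -2.
Since r₁ - r₂ = √53: A = (-2 - (4)r₂)/√53 = 2 - \frac{12 \sqrt{53}}{53}, and B = 4 - A = \frac{12 \sqrt{53}}{53} + 2.
So u(n) = \left(2 - \frac{12 \sqrt{53}}{53}\right)\left(\frac{5}{2} + \frac{\sqrt{53}}{2}\right)^n + \left(\frac{12 \sqrt{53}}{53} + 2\right)\left(\frac{5}{2} - \frac{\sqrt{53}}{2}\right)^n.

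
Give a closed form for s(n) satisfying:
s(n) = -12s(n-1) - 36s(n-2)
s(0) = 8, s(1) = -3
Characteristic equation: x² + 12x + 36 = 0, which is (x - (-6))².
Repeated root r = -6.
General solution: s(n) = (A + Bn)·(-6)^n.
From s(0) = 8: A = 8.
From s(1) = -3: (A + B)·(-6) = -3 ⇒ B = - \frac{15}{2}.
So s(n) = \left(8 - \frac{15 n}{2}\right) \cdot (-6)^n.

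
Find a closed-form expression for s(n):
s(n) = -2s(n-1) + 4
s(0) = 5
First-order linear non-homogeneous.
Homogeneous solution: s_h(n) = A·(-2)^n.
Try constant particular solution s_p = K: K = -2K + 4 ⇒ K = \frac{4}{3}.
General: s(n) = A·(-2)^n + \frac{4}{3}.
Apply s(0) = 5: A + \frac{4}{3} = 5 ⇒ A = \frac{11}{3}.
So s(n) = \frac{11 \left(-2\right)^{n}}{3} + \frac{4}{3}.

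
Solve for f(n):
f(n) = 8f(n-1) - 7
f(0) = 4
First-order linear non-homogeneous.
Homogeneous solution: f_h(n) = A·(8)^n.
Try constant particular solution f_p = K: K = 8K - 7 ⇒ K = 1.
General: f(n) = A·(8)^n + 1.
Apply f(0) = 4: A + 1 = 4 ⇒ A = 3.
So f(n) = 3 \cdot 8^{n} + 1.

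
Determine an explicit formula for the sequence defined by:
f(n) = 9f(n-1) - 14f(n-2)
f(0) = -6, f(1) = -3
Characteristic equation: x² - 9x + 14 = 0, which factors as (x - (7))(x - (2)) = 0.
Roots r₁ = 7, r₂ = 2 (distinct).
General solution: f(n) = A·(7)^n + B·(2)^n.
From f(0) = -6: A + B = -6.
From f(1) = -3: 7A + 2B = -3.
Solving: A = \frac{9}{5}, B = - \frac{39}{5}.
So f(n) = - \frac{39 \cdot 2^{n}}{5} + \frac{9 \cdot 7^{n}}{5}.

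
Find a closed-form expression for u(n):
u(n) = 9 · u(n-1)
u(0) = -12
Pure geometric recurrence with ratio 9.
By induction u(n) = u(0) · (9)^n = - 12 \cdot 9^{n}.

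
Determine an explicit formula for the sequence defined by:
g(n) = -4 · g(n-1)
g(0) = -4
Pure geometric recurrence with ratio -4.
By induction g(n) = g(0) · (-4)^n = - 4 \left(-4\right)^{n}.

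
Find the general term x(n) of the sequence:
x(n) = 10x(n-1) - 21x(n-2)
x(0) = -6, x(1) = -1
Characteristic equation: x² - 10x + 21 = 0, which factors as (x - (7))(x - (3)) = 0.
Roots r₁ = 7, r₂ = 3 (distinct).
General solution: x(n) = A·(7)^n + B·(3)^n.
From x(0) = -6: A + B = -6.
From x(1) = -1: 7A + 3B = -1.
Solving: A = \frac{17}{4}, B = - \frac{41}{4}.
So x(n) = - \frac{41 \cdot 3^{n}}{4} + \frac{17 \cdot 7^{n}}{4}.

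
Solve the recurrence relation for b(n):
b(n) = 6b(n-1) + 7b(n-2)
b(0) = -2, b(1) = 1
Characteristic equation: x² - 6x - 7 = 0, which factors as (x - (7))(x - (-1)) = 0.
Roots r₁ = 7, r₂ = -1 (distinct).
General solution: b(n) = A·(7)^n + B·(-1)^n.
From b(0) = -2: A + B = -2.
From b(1) = 1: 7A - B = 1.
Solving: A = - \frac{1}{8}, B = - \frac{15}{8}.
So b(n) = - \frac{15 \left(-1\right)^{n}}{8} - \frac{7^{n}}{8}.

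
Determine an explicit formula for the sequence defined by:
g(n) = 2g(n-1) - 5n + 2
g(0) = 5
First-order linear with linear forcing.
Homogeneous solution: g_h(n) = A·(2)^n.
Try particular g_p(n) = pn + q. Substituting:
  pn + q = 2(p(n-1) + q) - 5n + 2.
Matching the n-coefficient: p = 2p - 5 ⇒ p = 5.
Matching constants: q = -2p + 2q + 2 ⇒ q = 8.
General: g(n) = A·(2)^n + 5 n + 8.
Apply g(0) = 5: A + 8 = 5 ⇒ A = -3.
So g(n) = - 3 \cdot 2^{n} + 5 n + 8.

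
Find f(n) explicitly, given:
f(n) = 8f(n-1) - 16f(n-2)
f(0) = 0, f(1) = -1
Characteristic equation: x² - 8x + 16 = 0, which is (x - (4))².
Repeated root r = 4.
General solution: f(n) = (A + Bn)·(4)^n.
From f(0) = 0: A = 0.
From f(1) = -1: (A + B)·(4) = -1 ⇒ B = - \frac{1}{4}.
So f(n) = \left(- \frac{n}{4}\right) \cdot (4)^n.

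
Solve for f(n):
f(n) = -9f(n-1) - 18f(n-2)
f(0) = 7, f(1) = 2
Characteristic equation: x² + 9x + 18 = 0, which factors as (x - (-6))(x - (-3)) = 0.
Roots r₁ = -6, r₂ = -3 (distinct).
General solution: f(n) = A·(-6)^n + B·(-3)^n.
From f(0) = 7: A + B = 7.
From f(1) = 2: -6A - 3B = 2.
Solving: A = - \frac{23}{3}, B = \frac{44}{3}.
So f(n) = \frac{44 \left(-3\right)^{n}}{3} - \frac{23 \left(-6\right)^{n}}{3}.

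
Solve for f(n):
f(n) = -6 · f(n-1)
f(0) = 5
Pure geometric recurrence with ratio -6.
By induction f(n) = f(0) · (-6)^n = 5 \left(-6\right)^{n}.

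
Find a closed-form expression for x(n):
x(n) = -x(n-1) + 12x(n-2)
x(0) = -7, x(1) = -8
Characteristic equation: x² + x - 12 = 0, which factors as (x - (-4))(x - (3)) = 0.
Roots r₁ = -4, r₂ = 3 (distinct).
General solution: x(n) = A·(-4)^n + B·(3)^n.
From x(0) = -7: A + B = -7.
From x(1) = -8: -4A + 3B = -8.
Solving: A = - \frac{13}{7}, B = - \frac{36}{7}.
So x(n) = - \frac{13 \left(-4\right)^{n}}{7} - \frac{36 \cdot 3^{n}}{7}.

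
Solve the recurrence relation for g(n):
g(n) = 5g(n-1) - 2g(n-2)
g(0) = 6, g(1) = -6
Characteristic equation: x² - 5x + 2 = 0.
Discriminant Δ = (5)² + 4·(-2) = 17.
Roots r₁,₂ = (5 ± √17)/2, so r₁ = \frac{\sqrt{17}}{2} + \frac{5}{2}, r₂ = \frac{5}{2} - \frac{\sqrt{17}}{2}.
General solution: g(n) = A·r₁^n + B·r₂^n.
From the initial conditions, A + B = 6 and r₁A + r₂B = -6.
Since r₁ - r₂ = √17: A = (-6 - (6)r₂)/√17 = 3 - \frac{21 \sqrt{17}}{17}, and B = 6 - A = 3 + \frac{21 \sqrt{17}}{17}.
So g(n) = \left(3 - \frac{21 \sqrt{17}}{17}\right)\left(\frac{\sqrt{17}}{2} + \frac{5}{2}\right)^n + \left(3 + \frac{21 \sqrt{17}}{17}\right)\left(\frac{5}{2} - \frac{\sqrt{17}}{2}\right)^n.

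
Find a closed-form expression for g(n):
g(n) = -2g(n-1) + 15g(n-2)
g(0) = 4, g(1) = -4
Characteristic equation: x² + 2x - 15 = 0, which factors as (x - (-5))(x - (3)) = 0.
Roots r₁ = -5, r₂ = 3 (distinct).
General solution: g(n) = A·(-5)^n + B·(3)^n.
From g(0) = 4: A + B = 4.
From g(1) = -4: -5A + 3B = -4.
Solving: A = 2, B = 2.
So g(n) = 2 \left(-5\right)^{n} + 2 \cdot 3^{n}.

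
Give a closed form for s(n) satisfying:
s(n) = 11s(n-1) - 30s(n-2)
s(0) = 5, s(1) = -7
Characteristic equation: x² - 11x + 30 = 0, which factors as (x - (5))(x - (6)) = 0.
Roots r₁ = 5, r₂ = 6 (distinct).
General solution: s(n) = A·(5)^n + B·(6)^n.
From s(0) = 5: A + B = 5.
From s(1) = -7: 5A + 6B = -7.
Solving: A = 37, B = -32.
So s(n) = 37 \cdot 5^{n} - 32 \cdot 6^{n}.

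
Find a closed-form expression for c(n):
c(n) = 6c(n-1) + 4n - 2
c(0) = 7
First-order linear with linear forcing.
Homogeneous solution: c_h(n) = A·(6)^n.
Try particular c_p(n) = pn + q. Substituting:
  pn + q = 6(p(n-1) + q) + 4n - 2.
Matching the n-coefficient: p = 6p + 4 ⇒ p = - \frac{4}{5}.
Matching constants: q = -6p + 6q - 2 ⇒ q = - \frac{14}{25}.
General: c(n) = A·(6)^n - \frac{4 n}{5} - \frac{14}{25}.
Apply c(0) = 7: A - \frac{14}{25} = 7 ⇒ A = \frac{189}{25}.
So c(n) = \frac{189 \cdot 6^{n}}{25} - \frac{4 n}{5} - \frac{14}{25}.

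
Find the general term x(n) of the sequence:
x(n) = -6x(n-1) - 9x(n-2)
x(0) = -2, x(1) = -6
Characteristic equation: x² + 6x + 9 = 0, which is (x - (-3))².
Repeated root r = -3.
General solution: x(n) = (A + Bn)·(-3)^n.
From x(0) = -2: A = -2.
From x(1) = -6: (A + B)·(-3) = -6 ⇒ B = 4.
So x(n) = \left(4 n - 2\right) \cdot (-3)^n.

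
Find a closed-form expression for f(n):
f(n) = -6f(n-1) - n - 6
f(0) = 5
First-order linear with linear forcing.
Homogeneous solution: f_h(n) = A·(-6)^n.
Try particular f_p(n) = pn + q. Substituting:
  pn + q = -6(p(n-1) + q) - n - 6.
Matching the n-coefficient: p = -6p - 1 ⇒ p = - \frac{1}{7}.
Matching constants: q = 6p - 6q - 6 ⇒ q = - \frac{48}{49}.
General: f(n) = A·(-6)^n - \frac{n}{7} - \frac{48}{49}.
Apply f(0) = 5: A - \frac{48}{49} = 5 ⇒ A = \frac{293}{49}.
So f(n) = \frac{293 \left(-6\right)^{n}}{49} - \frac{n}{7} - \frac{48}{49}.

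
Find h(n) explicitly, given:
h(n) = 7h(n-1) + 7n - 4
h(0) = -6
First-order linear with linear forcing.
Homogeneous solution: h_h(n) = A·(7)^n.
Try particular h_p(n) = pn + q. Substituting:
  pn + q = 7(p(n-1) + q) + 7n - 4.
Matching the n-coefficient: p = 7p + 7 ⇒ p = - \frac{7}{6}.
Matching constants: q = -7p + 7q - 4 ⇒ q = - \frac{25}{36}.
General: h(n) = A·(7)^n - \frac{7 n}{6} - \frac{25}{36}.
Apply h(0) = -6: A - \frac{25}{36} = -6 ⇒ A = - \frac{191}{36}.
So h(n) = - \frac{191 \cdot 7^{n}}{36} - \frac{7 n}{6} - \frac{25}{36}.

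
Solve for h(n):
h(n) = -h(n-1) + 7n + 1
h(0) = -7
First-order linear with linear forcing.
Homogeneous solution: h_h(n) = A·(-1)^n.
Try particular h_p(n) = pn + q. Substituting:
  pn + q = -(p(n-1) + q) + 7n + 1.
Matching the n-coefficient: p = -p + 7 ⇒ p = \frac{7}{2}.
Matching constants: q = p - q + 1 ⇒ q = \frac{9}{4}.
General: h(n) = A·(-1)^n + \frac{7 n}{2} + \frac{9}{4}.
Apply h(0) = -7: A + \frac{9}{4} = -7 ⇒ A = - \frac{37}{4}.
So h(n) = - \frac{37 \left(-1\right)^{n}}{4} + \frac{7 n}{2} + \frac{9}{4}.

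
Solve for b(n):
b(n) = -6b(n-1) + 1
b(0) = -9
First-order linear non-homogeneous.
Homogeneous solution: b_h(n) = A·(-6)^n.
Try constant particular solution b_p = K: K = -6K + 1 ⇒ K = \frac{1}{7}.
General: b(n) = A·(-6)^n + \frac{1}{7}.
Apply b(0) = -9: A + \frac{1}{7} = -9 ⇒ A = - \frac{64}{7}.
So b(n) = \frac{1}{7} - \frac{64 \left(-6\right)^{n}}{7}.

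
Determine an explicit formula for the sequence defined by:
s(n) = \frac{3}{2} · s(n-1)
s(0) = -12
Pure geometric recurrence with ratio \frac{3}{2}.
By induction s(n) = s(0) · (\frac{3}{2})^n = - 12 \left(\frac{3}{2}\right)^{n}.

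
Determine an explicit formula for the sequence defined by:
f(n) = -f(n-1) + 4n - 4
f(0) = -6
First-order linear with linear forcing.
Homogeneous solution: f_h(n) = A·(-1)^n.
Try particular f_p(n) = pn + q. Substituting:
  pn + q = -(p(n-1) + q) + 4n - 4.
Matching the n-coefficient: p = -p + 4 ⇒ p = 2.
Matching constants: q = p - q - 4 ⇒ q = -1.
General: f(n) = A·(-1)^n + 2 n - 1.
Apply f(0) = -6: A - 1 = -6 ⇒ A = -5.
So f(n) = - 5 \left(-1\right)^{n} + 2 n - 1.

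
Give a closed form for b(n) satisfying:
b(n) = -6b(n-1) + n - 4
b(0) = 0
First-order linear with linear forcing.
Homogeneous solution: b_h(n) = A·(-6)^n.
Try particular b_p(n) = pn + q. Substituting:
  pn + q = -6(p(n-1) + q) + n - 4.
Matching the n-coefficient: p = -6p + 1 ⇒ p = \frac{1}{7}.
Matching constants: q = 6p - 6q - 4 ⇒ q = - \frac{22}{49}.
General: b(n) = A·(-6)^n + \frac{n}{7} - \frac{22}{49}.
Apply b(0) = 0: A - \frac{22}{49} = 0 ⇒ A = \frac{22}{49}.
So b(n) = \frac{22 \left(-6\right)^{n}}{49} + \frac{n}{7} - \frac{22}{49}.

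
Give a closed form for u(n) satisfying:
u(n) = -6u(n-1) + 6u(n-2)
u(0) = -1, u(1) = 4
Characteristic equation: x² + 6x - 6 = 0.
Discriminant Δ = (-6)² + 4·(6) = 60.
Roots r₁,₂ = (-6 ± √60)/2, so r₁ = -3 + \sqrt{15}, r₂ = - \sqrt{15} - 3.
General solution: u(n) = A·r₁^n + B·r₂^n.
From the initial conditions, A + B = -1 and r₁A + r₂B = 4.
Since r₁ - r₂ = √60: A = (4 - (-1)r₂)/√60 = - \frac{1}{2} + \frac{\sqrt{15}}{30}, and B = -1 - A = - \frac{1}{2} - \frac{\sqrt{15}}{30}.
So u(n) = \left(- \frac{1}{2} + \frac{\sqrt{15}}{30}\right)\left(-3 + \sqrt{15}\right)^n + \left(- \frac{1}{2} - \frac{\sqrt{15}}{30}\right)\left(- \sqrt{15} - 3\right)^n.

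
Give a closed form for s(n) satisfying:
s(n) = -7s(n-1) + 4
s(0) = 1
First-order linear non-homogeneous.
Homogeneous solution: s_h(n) = A·(-7)^n.
Try constant particular solution s_p = K: K = -7K + 4 ⇒ K = \frac{1}{2}.
General: s(n) = A·(-7)^n + \frac{1}{2}.
Apply s(0) = 1: A + \frac{1}{2} = 1 ⇒ A = \frac{1}{2}.
So s(n) = \frac{\left(-7\right)^{n}}{2} + \frac{1}{2}.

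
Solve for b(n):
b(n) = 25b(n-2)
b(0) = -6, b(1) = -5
Characteristic equation: x² - 25 = 0, which factors as (x - (5))(x - (-5)) = 0.
Roots r₁ = 5, r₂ = -5 (distinct).
General solution: b(n) = A·(5)^n + B·(-5)^n.
From b(0) = -6: A + B = -6.
From b(1) = -5: 5A - 5B = -5.
Solving: A = - \frac{7}{2}, B = - \frac{5}{2}.
So b(n) = - \frac{5 \left(-5\right)^{n}}{2} - \frac{7 \cdot 5^{n}}{2}.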